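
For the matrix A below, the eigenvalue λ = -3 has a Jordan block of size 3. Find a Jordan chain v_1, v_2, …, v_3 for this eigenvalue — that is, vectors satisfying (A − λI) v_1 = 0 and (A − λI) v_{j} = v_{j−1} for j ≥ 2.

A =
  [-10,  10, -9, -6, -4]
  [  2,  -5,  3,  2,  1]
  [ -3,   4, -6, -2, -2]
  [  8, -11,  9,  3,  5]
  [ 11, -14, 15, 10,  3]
A Jordan chain for λ = -3 of length 3:
v_1 = (4, 0, 0, -2, -4)ᵀ
v_2 = (-7, 2, -3, 8, 11)ᵀ
v_3 = (1, 0, 0, 0, 0)ᵀ

Let N = A − (-3)·I. We want v_3 with N^3 v_3 = 0 but N^2 v_3 ≠ 0; then v_{j-1} := N · v_j for j = 3, …, 2.

Pick v_3 = (1, 0, 0, 0, 0)ᵀ.
Then v_2 = N · v_3 = (-7, 2, -3, 8, 11)ᵀ.
Then v_1 = N · v_2 = (4, 0, 0, -2, -4)ᵀ.

Sanity check: (A − (-3)·I) v_1 = (0, 0, 0, 0, 0)ᵀ = 0. ✓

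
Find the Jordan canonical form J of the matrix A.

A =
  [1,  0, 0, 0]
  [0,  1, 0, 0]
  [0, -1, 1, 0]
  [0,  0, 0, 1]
J_2(1) ⊕ J_1(1) ⊕ J_1(1)

The characteristic polynomial is
  det(x·I − A) = x^4 - 4*x^3 + 6*x^2 - 4*x + 1 = (x - 1)^4

Eigenvalues and multiplicities (the geometric multiplicity of λ is n − rank(A − λI), which equals the number of Jordan blocks for λ):
  λ = 1: algebraic multiplicity = 4, geometric multiplicity = 3

Determining the block sizes for each eigenvalue:
  λ = 1: 3 blocks summing to 4 forces exactly one block of size 2 and the rest size 1 → block sizes [2, 1, 1]

Assembling the blocks gives a Jordan form
J =
  [1, 1, 0, 0]
  [0, 1, 0, 0]
  [0, 0, 1, 0]
  [0, 0, 0, 1]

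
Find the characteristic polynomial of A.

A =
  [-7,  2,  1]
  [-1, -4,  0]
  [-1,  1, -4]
x^3 + 15*x^2 + 75*x + 125

Expanding det(x·I − A) (e.g. by cofactor expansion or by noting that A is similar to its Jordan form J, which has the same characteristic polynomial as A) gives
  χ_A(x) = x^3 + 15*x^2 + 75*x + 125
which factors as (x + 5)^3. The eigenvalues (with algebraic multiplicities) are λ = -5 with multiplicity 3.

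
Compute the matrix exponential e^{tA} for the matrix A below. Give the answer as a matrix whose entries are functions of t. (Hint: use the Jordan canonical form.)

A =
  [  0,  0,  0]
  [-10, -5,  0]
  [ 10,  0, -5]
e^{tA} =
  [1, 0, 0]
  [-2 + 2*exp(-5*t), exp(-5*t), 0]
  [2 - 2*exp(-5*t), 0, exp(-5*t)]

Strategy: write A = P · J · P⁻¹ where J is a Jordan canonical form, so e^{tA} = P · e^{tJ} · P⁻¹, and e^{tJ} can be computed block-by-block.

A has Jordan form
J =
  [-5,  0, 0]
  [ 0, -5, 0]
  [ 0,  0, 0]
(up to reordering of blocks).

Per-block formulas:
  For a 1×1 block at λ = -5: exp(t · [-5]) = [e^(-5t)].
  For a 1×1 block at λ = 0: exp(t · [0]) = [e^(0t)].

After assembling e^{tJ} and conjugating by P, we get:

e^{tA} =
  [1, 0, 0]
  [-2 + 2*exp(-5*t), exp(-5*t), 0]
  [2 - 2*exp(-5*t), 0, exp(-5*t)]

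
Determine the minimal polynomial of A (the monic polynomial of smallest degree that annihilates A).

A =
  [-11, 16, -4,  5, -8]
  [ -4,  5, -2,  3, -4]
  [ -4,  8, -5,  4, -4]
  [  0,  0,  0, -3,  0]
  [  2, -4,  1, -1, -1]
x^2 + 6*x + 9

The characteristic polynomial is χ_A(x) = (x + 3)^5, so the eigenvalues are known. The minimal polynomial is
  m_A(x) = Π_λ (x − λ)^{k_λ}
where k_λ is the size of the *largest* Jordan block for λ (equivalently, the smallest k with (A − λI)^k v = 0 for every generalised eigenvector v of λ).

  λ = -3: largest Jordan block has size 2, contributing (x + 3)^2

So m_A(x) = (x + 3)^2 = x^2 + 6*x + 9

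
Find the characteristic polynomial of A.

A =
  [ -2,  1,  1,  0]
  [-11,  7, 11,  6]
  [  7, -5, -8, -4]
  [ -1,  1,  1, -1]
x^4 + 4*x^3 + 6*x^2 + 4*x + 1

Expanding det(x·I − A) (e.g. by cofactor expansion or by noting that A is similar to its Jordan form J, which has the same characteristic polynomial as A) gives
  χ_A(x) = x^4 + 4*x^3 + 6*x^2 + 4*x + 1
which factors as (x + 1)^4. The eigenvalues (with algebraic multiplicities) are λ = -1 with multiplicity 4.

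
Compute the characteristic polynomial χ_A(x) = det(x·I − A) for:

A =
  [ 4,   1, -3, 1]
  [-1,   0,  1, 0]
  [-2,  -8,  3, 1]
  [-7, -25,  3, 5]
x^4 - 12*x^3 + 54*x^2 - 108*x + 81

Expanding det(x·I − A) (e.g. by cofactor expansion or by noting that A is similar to its Jordan form J, which has the same characteristic polynomial as A) gives
  χ_A(x) = x^4 - 12*x^3 + 54*x^2 - 108*x + 81
which factors as (x - 3)^4. The eigenvalues (with algebraic multiplicities) are λ = 3 with multiplicity 4.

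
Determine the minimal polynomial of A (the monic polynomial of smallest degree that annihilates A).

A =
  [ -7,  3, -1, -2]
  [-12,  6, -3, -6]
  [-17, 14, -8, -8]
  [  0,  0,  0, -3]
x^3 + 9*x^2 + 27*x + 27

The characteristic polynomial is χ_A(x) = (x + 3)^4, so the eigenvalues are known. The minimal polynomial is
  m_A(x) = Π_λ (x − λ)^{k_λ}
where k_λ is the size of the *largest* Jordan block for λ (equivalently, the smallest k with (A − λI)^k v = 0 for every generalised eigenvector v of λ).

  λ = -3: largest Jordan block has size 3, contributing (x + 3)^3

So m_A(x) = (x + 3)^3 = x^3 + 9*x^2 + 27*x + 27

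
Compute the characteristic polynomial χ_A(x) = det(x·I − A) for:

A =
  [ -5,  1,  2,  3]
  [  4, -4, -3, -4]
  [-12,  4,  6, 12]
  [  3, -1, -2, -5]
x^4 + 8*x^3 + 24*x^2 + 32*x + 16

Expanding det(x·I − A) (e.g. by cofactor expansion or by noting that A is similar to its Jordan form J, which has the same characteristic polynomial as A) gives
  χ_A(x) = x^4 + 8*x^3 + 24*x^2 + 32*x + 16
which factors as (x + 2)^4. The eigenvalues (with algebraic multiplicities) are λ = -2 with multiplicity 4.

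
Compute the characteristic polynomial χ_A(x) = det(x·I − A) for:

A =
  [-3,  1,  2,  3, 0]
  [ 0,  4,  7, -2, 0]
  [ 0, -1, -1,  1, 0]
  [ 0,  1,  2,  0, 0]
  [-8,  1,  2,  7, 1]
x^5 - x^4 - 6*x^3 + 14*x^2 - 11*x + 3

Expanding det(x·I − A) (e.g. by cofactor expansion or by noting that A is similar to its Jordan form J, which has the same characteristic polynomial as A) gives
  χ_A(x) = x^5 - x^4 - 6*x^3 + 14*x^2 - 11*x + 3
which factors as (x - 1)^4*(x + 3). The eigenvalues (with algebraic multiplicities) are λ = -3 with multiplicity 1, λ = 1 with multiplicity 4.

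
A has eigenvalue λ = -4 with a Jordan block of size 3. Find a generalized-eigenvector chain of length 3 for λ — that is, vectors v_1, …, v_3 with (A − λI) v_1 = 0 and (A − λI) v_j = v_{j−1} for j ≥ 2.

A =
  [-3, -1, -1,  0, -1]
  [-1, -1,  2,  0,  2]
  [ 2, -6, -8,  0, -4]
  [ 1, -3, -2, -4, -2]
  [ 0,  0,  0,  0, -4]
A Jordan chain for λ = -4 of length 3:
v_1 = (2, -2, 4, 2, 0)ᵀ
v_2 = (-1, 3, -6, -3, 0)ᵀ
v_3 = (0, 1, 0, 0, 0)ᵀ

Let N = A − (-4)·I. We want v_3 with N^3 v_3 = 0 but N^2 v_3 ≠ 0; then v_{j-1} := N · v_j for j = 3, …, 2.

Pick v_3 = (0, 1, 0, 0, 0)ᵀ.
Then v_2 = N · v_3 = (-1, 3, -6, -3, 0)ᵀ.
Then v_1 = N · v_2 = (2, -2, 4, 2, 0)ᵀ.

Sanity check: (A − (-4)·I) v_1 = (0, 0, 0, 0, 0)ᵀ = 0. ✓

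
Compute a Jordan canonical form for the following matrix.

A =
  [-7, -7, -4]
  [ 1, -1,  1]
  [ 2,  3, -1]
J_3(-3)

The characteristic polynomial is
  det(x·I − A) = x^3 + 9*x^2 + 27*x + 27 = (x + 3)^3

Eigenvalues and multiplicities (the geometric multiplicity of λ is n − rank(A − λI), which equals the number of Jordan blocks for λ):
  λ = -3: algebraic multiplicity = 3, geometric multiplicity = 1

Determining the block sizes for each eigenvalue:
  λ = -3: one block (gm = 1), so the single block has size am = 3 → block sizes [3]

Assembling the blocks gives a Jordan form
J =
  [-3,  1,  0]
  [ 0, -3,  1]
  [ 0,  0, -3]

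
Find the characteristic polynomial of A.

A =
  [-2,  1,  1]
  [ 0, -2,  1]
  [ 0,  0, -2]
x^3 + 6*x^2 + 12*x + 8

Expanding det(x·I − A) (e.g. by cofactor expansion or by noting that A is similar to its Jordan form J, which has the same characteristic polynomial as A) gives
  χ_A(x) = x^3 + 6*x^2 + 12*x + 8
which factors as (x + 2)^3. The eigenvalues (with algebraic multiplicities) are λ = -2 with multiplicity 3.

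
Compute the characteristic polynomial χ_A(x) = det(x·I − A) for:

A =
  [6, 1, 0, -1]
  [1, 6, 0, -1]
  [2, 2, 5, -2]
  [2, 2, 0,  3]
x^4 - 20*x^3 + 150*x^2 - 500*x + 625

Expanding det(x·I − A) (e.g. by cofactor expansion or by noting that A is similar to its Jordan form J, which has the same characteristic polynomial as A) gives
  χ_A(x) = x^4 - 20*x^3 + 150*x^2 - 500*x + 625
which factors as (x - 5)^4. The eigenvalues (with algebraic multiplicities) are λ = 5 with multiplicity 4.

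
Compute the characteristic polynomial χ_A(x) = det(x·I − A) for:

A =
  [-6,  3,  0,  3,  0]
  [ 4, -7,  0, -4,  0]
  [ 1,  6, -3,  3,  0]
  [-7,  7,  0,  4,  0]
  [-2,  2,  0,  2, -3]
x^5 + 15*x^4 + 90*x^3 + 270*x^2 + 405*x + 243

Expanding det(x·I − A) (e.g. by cofactor expansion or by noting that A is similar to its Jordan form J, which has the same characteristic polynomial as A) gives
  χ_A(x) = x^5 + 15*x^4 + 90*x^3 + 270*x^2 + 405*x + 243
which factors as (x + 3)^5. The eigenvalues (with algebraic multiplicities) are λ = -3 with multiplicity 5.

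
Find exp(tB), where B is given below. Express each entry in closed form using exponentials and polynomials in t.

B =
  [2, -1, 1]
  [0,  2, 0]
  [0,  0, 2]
e^{tB} =
  [exp(2*t), -t*exp(2*t), t*exp(2*t)]
  [0, exp(2*t), 0]
  [0, 0, exp(2*t)]

Strategy: write B = P · J · P⁻¹ where J is a Jordan canonical form, so e^{tB} = P · e^{tJ} · P⁻¹, and e^{tJ} can be computed block-by-block.

B has Jordan form
J =
  [2, 1, 0]
  [0, 2, 0]
  [0, 0, 2]
(up to reordering of blocks).

Per-block formulas:
  For a 1×1 block at λ = 2: exp(t · [2]) = [e^(2t)].
  For a 2×2 Jordan block J_2(2): exp(t · J_2(2)) = e^(2t)·(I + t·N), where N is the 2×2 nilpotent shift.

After assembling e^{tJ} and conjugating by P, we get:

e^{tB} =
  [exp(2*t), -t*exp(2*t), t*exp(2*t)]
  [0, exp(2*t), 0]
  [0, 0, exp(2*t)]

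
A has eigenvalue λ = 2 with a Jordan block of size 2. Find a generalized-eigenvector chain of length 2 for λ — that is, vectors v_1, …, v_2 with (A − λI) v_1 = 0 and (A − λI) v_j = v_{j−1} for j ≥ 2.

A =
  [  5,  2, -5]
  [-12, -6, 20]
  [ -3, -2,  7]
A Jordan chain for λ = 2 of length 2:
v_1 = (3, -12, -3)ᵀ
v_2 = (1, 0, 0)ᵀ

Let N = A − (2)·I. We want v_2 with N^2 v_2 = 0 but N^1 v_2 ≠ 0; then v_{j-1} := N · v_j for j = 2, …, 2.

Pick v_2 = (1, 0, 0)ᵀ.
Then v_1 = N · v_2 = (3, -12, -3)ᵀ.

Sanity check: (A − (2)·I) v_1 = (0, 0, 0)ᵀ = 0. ✓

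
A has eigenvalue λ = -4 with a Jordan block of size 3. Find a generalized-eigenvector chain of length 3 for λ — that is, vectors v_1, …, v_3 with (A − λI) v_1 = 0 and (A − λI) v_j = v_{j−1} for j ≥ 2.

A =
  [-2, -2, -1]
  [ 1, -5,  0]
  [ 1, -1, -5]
A Jordan chain for λ = -4 of length 3:
v_1 = (1, 1, 0)ᵀ
v_2 = (2, 1, 1)ᵀ
v_3 = (1, 0, 0)ᵀ

Let N = A − (-4)·I. We want v_3 with N^3 v_3 = 0 but N^2 v_3 ≠ 0; then v_{j-1} := N · v_j for j = 3, …, 2.

Pick v_3 = (1, 0, 0)ᵀ.
Then v_2 = N · v_3 = (2, 1, 1)ᵀ.
Then v_1 = N · v_2 = (1, 1, 0)ᵀ.

Sanity check: (A − (-4)·I) v_1 = (0, 0, 0)ᵀ = 0. ✓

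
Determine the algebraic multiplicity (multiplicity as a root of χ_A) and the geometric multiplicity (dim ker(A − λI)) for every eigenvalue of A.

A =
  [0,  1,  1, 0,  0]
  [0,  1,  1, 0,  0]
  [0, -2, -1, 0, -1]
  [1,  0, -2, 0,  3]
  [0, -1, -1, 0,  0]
λ = 0: alg = 5, geom = 2

Step 1 — factor the characteristic polynomial to read off the algebraic multiplicities:
  χ_A(x) = x^5

Step 2 — compute geometric multiplicities via the rank-nullity identity g(λ) = n − rank(A − λI):
  rank(A − (0)·I) = 3, so dim ker(A − (0)·I) = n − 3 = 2

Summary:
  λ = 0: algebraic multiplicity = 5, geometric multiplicity = 2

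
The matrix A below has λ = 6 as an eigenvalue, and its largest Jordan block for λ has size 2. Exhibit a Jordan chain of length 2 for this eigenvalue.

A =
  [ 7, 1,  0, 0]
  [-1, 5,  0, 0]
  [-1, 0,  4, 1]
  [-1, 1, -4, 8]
A Jordan chain for λ = 6 of length 2:
v_1 = (1, -1, -1, -1)ᵀ
v_2 = (1, 0, 0, 0)ᵀ

Let N = A − (6)·I. We want v_2 with N^2 v_2 = 0 but N^1 v_2 ≠ 0; then v_{j-1} := N · v_j for j = 2, …, 2.

Pick v_2 = (1, 0, 0, 0)ᵀ.
Then v_1 = N · v_2 = (1, -1, -1, -1)ᵀ.

Sanity check: (A − (6)·I) v_1 = (0, 0, 0, 0)ᵀ = 0. ✓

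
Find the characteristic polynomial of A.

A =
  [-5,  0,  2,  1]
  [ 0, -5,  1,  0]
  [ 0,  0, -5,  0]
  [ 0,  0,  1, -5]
x^4 + 20*x^3 + 150*x^2 + 500*x + 625

Expanding det(x·I − A) (e.g. by cofactor expansion or by noting that A is similar to its Jordan form J, which has the same characteristic polynomial as A) gives
  χ_A(x) = x^4 + 20*x^3 + 150*x^2 + 500*x + 625
which factors as (x + 5)^4. The eigenvalues (with algebraic multiplicities) are λ = -5 with multiplicity 4.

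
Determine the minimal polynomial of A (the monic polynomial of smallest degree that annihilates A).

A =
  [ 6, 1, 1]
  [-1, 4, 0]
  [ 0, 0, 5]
x^3 - 15*x^2 + 75*x - 125

The characteristic polynomial is χ_A(x) = (x - 5)^3, so the eigenvalues are known. The minimal polynomial is
  m_A(x) = Π_λ (x − λ)^{k_λ}
where k_λ is the size of the *largest* Jordan block for λ (equivalently, the smallest k with (A − λI)^k v = 0 for every generalised eigenvector v of λ).

  λ = 5: largest Jordan block has size 3, contributing (x − 5)^3

So m_A(x) = (x - 5)^3 = x^3 - 15*x^2 + 75*x - 125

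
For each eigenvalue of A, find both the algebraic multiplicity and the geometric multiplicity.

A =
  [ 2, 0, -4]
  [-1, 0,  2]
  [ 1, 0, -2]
λ = 0: alg = 3, geom = 2

Step 1 — factor the characteristic polynomial to read off the algebraic multiplicities:
  χ_A(x) = x^3

Step 2 — compute geometric multiplicities via the rank-nullity identity g(λ) = n − rank(A − λI):
  rank(A − (0)·I) = 1, so dim ker(A − (0)·I) = n − 1 = 2

Summary:
  λ = 0: algebraic multiplicity = 3, geometric multiplicity = 2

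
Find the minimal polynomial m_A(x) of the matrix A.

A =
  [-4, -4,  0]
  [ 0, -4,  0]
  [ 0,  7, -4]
x^2 + 8*x + 16

The characteristic polynomial is χ_A(x) = (x + 4)^3, so the eigenvalues are known. The minimal polynomial is
  m_A(x) = Π_λ (x − λ)^{k_λ}
where k_λ is the size of the *largest* Jordan block for λ (equivalently, the smallest k with (A − λI)^k v = 0 for every generalised eigenvector v of λ).

  λ = -4: largest Jordan block has size 2, contributing (x + 4)^2

So m_A(x) = (x + 4)^2 = x^2 + 8*x + 16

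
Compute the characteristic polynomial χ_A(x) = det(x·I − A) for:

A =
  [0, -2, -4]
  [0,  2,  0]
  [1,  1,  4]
x^3 - 6*x^2 + 12*x - 8

Expanding det(x·I − A) (e.g. by cofactor expansion or by noting that A is similar to its Jordan form J, which has the same characteristic polynomial as A) gives
  χ_A(x) = x^3 - 6*x^2 + 12*x - 8
which factors as (x - 2)^3. The eigenvalues (with algebraic multiplicities) are λ = 2 with multiplicity 3.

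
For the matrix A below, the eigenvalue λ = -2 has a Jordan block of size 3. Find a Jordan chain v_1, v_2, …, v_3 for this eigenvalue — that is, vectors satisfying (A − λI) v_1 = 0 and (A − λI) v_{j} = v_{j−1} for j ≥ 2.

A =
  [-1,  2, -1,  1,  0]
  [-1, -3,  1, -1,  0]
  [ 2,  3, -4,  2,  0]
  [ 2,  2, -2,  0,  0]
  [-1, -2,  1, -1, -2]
A Jordan chain for λ = -2 of length 3:
v_1 = (-1, 0, -1, 0, 1)ᵀ
v_2 = (1, -1, 2, 2, -1)ᵀ
v_3 = (1, 0, 0, 0, 0)ᵀ

Let N = A − (-2)·I. We want v_3 with N^3 v_3 = 0 but N^2 v_3 ≠ 0; then v_{j-1} := N · v_j for j = 3, …, 2.

Pick v_3 = (1, 0, 0, 0, 0)ᵀ.
Then v_2 = N · v_3 = (1, -1, 2, 2, -1)ᵀ.
Then v_1 = N · v_2 = (-1, 0, -1, 0, 1)ᵀ.

Sanity check: (A − (-2)·I) v_1 = (0, 0, 0, 0, 0)ᵀ = 0. ✓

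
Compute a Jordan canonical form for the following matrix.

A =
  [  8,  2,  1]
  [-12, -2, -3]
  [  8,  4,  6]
J_2(4) ⊕ J_1(4)

The characteristic polynomial is
  det(x·I − A) = x^3 - 12*x^2 + 48*x - 64 = (x - 4)^3

Eigenvalues and multiplicities (the geometric multiplicity of λ is n − rank(A − λI), which equals the number of Jordan blocks for λ):
  λ = 4: algebraic multiplicity = 3, geometric multiplicity = 2

Determining the block sizes for each eigenvalue:
  λ = 4: 2 blocks summing to 3 forces exactly one block of size 2 and the rest size 1 → block sizes [2, 1]

Assembling the blocks gives a Jordan form
J =
  [4, 1, 0]
  [0, 4, 0]
  [0, 0, 4]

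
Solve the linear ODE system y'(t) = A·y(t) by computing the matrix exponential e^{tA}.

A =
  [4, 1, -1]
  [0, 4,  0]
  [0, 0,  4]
e^{tA} =
  [exp(4*t), t*exp(4*t), -t*exp(4*t)]
  [0, exp(4*t), 0]
  [0, 0, exp(4*t)]

Strategy: write A = P · J · P⁻¹ where J is a Jordan canonical form, so e^{tA} = P · e^{tJ} · P⁻¹, and e^{tJ} can be computed block-by-block.

A has Jordan form
J =
  [4, 1, 0]
  [0, 4, 0]
  [0, 0, 4]
(up to reordering of blocks).

Per-block formulas:
  For a 2×2 Jordan block J_2(4): exp(t · J_2(4)) = e^(4t)·(I + t·N), where N is the 2×2 nilpotent shift.
  For a 1×1 block at λ = 4: exp(t · [4]) = [e^(4t)].

After assembling e^{tJ} and conjugating by P, we get:

e^{tA} =
  [exp(4*t), t*exp(4*t), -t*exp(4*t)]
  [0, exp(4*t), 0]
  [0, 0, exp(4*t)]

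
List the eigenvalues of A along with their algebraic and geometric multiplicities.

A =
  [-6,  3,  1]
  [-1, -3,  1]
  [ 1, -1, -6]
λ = -5: alg = 3, geom = 1

Step 1 — factor the characteristic polynomial to read off the algebraic multiplicities:
  χ_A(x) = (x + 5)^3

Step 2 — compute geometric multiplicities via the rank-nullity identity g(λ) = n − rank(A − λI):
  rank(A − (-5)·I) = 2, so dim ker(A − (-5)·I) = n − 2 = 1

Summary:
  λ = -5: algebraic multiplicity = 3, geometric multiplicity = 1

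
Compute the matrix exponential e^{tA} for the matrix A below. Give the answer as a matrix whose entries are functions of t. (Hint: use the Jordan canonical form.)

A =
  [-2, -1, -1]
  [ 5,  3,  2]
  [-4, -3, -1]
e^{tA} =
  [3*t^2/2 - 2*t + 1, t^2 - t, t^2/2 - t]
  [-3*t^2/2 + 5*t, -t^2 + 3*t + 1, -t^2/2 + 2*t]
  [-3*t^2/2 - 4*t, -t^2 - 3*t, -t^2/2 - t + 1]

Strategy: write A = P · J · P⁻¹ where J is a Jordan canonical form, so e^{tA} = P · e^{tJ} · P⁻¹, and e^{tJ} can be computed block-by-block.

A has Jordan form
J =
  [0, 1, 0]
  [0, 0, 1]
  [0, 0, 0]
(up to reordering of blocks).

Per-block formulas:
  For a 3×3 Jordan block J_3(0): exp(t · J_3(0)) = e^(0t)·(I + t·N + (t^2/2)·N^2), where N is the 3×3 nilpotent shift.

After assembling e^{tJ} and conjugating by P, we get:

e^{tA} =
  [3*t^2/2 - 2*t + 1, t^2 - t, t^2/2 - t]
  [-3*t^2/2 + 5*t, -t^2 + 3*t + 1, -t^2/2 + 2*t]
  [-3*t^2/2 - 4*t, -t^2 - 3*t, -t^2/2 - t + 1]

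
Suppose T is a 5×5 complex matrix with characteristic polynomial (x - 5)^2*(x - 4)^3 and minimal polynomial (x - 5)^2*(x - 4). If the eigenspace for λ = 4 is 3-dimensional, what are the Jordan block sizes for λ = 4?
Block sizes for λ = 4: [1, 1, 1]

Step 1 — from the characteristic polynomial, algebraic multiplicity of λ = 4 is 3. From dim ker(T − (4)·I) = 3, there are exactly 3 Jordan blocks for λ = 4.
Step 2 — from the minimal polynomial, the factor (x − 4) tells us the largest block for λ = 4 has size 1.
Step 3 — with total size 3, 3 blocks, and largest block 1, the block sizes (in nonincreasing order) are [1, 1, 1].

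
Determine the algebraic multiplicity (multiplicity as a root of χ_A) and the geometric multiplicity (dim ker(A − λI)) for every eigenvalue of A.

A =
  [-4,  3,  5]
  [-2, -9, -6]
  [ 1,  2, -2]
λ = -5: alg = 3, geom = 1

Step 1 — factor the characteristic polynomial to read off the algebraic multiplicities:
  χ_A(x) = (x + 5)^3

Step 2 — compute geometric multiplicities via the rank-nullity identity g(λ) = n − rank(A − λI):
  rank(A − (-5)·I) = 2, so dim ker(A − (-5)·I) = n − 2 = 1

Summary:
  λ = -5: algebraic multiplicity = 3, geometric multiplicity = 1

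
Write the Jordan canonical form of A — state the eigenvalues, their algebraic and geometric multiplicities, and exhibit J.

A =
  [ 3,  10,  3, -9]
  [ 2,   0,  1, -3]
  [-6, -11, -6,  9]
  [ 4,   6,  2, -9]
J_3(-3) ⊕ J_1(-3)

The characteristic polynomial is
  det(x·I − A) = x^4 + 12*x^3 + 54*x^2 + 108*x + 81 = (x + 3)^4

Eigenvalues and multiplicities (the geometric multiplicity of λ is n − rank(A − λI), which equals the number of Jordan blocks for λ):
  λ = -3: algebraic multiplicity = 4, geometric multiplicity = 2

Determining the block sizes for each eigenvalue:
  λ = -3: with am = 4 and gm = 2, the partition is not yet determined (e.g. several partitions of 4 into 2 parts exist). Let N = A − (-3)·I. Computing rank(N^1) = 2, rank(N^2) = 1, rank(N^3) = 0; the number of blocks of size ≥ j is rank(N^{j−1}) − rank(N^j), giving [2, 1, 1]. So we have 1 block(s) of size 3, 1 block(s) of size 1 → block sizes [3, 1]

Assembling the blocks gives a Jordan form
J =
  [-3,  1,  0,  0]
  [ 0, -3,  1,  0]
  [ 0,  0, -3,  0]
  [ 0,  0,  0, -3]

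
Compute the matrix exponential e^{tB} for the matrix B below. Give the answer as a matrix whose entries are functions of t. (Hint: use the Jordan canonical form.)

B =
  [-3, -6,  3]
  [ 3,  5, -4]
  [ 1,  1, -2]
e^{tB} =
  [-3*t^2 - 3*t + 1, -9*t^2/2 - 6*t, 9*t^2/2 + 3*t]
  [t^2 + 3*t, 3*t^2/2 + 5*t + 1, -3*t^2/2 - 4*t]
  [-t^2 + t, -3*t^2/2 + t, 3*t^2/2 - 2*t + 1]

Strategy: write B = P · J · P⁻¹ where J is a Jordan canonical form, so e^{tB} = P · e^{tJ} · P⁻¹, and e^{tJ} can be computed block-by-block.

B has Jordan form
J =
  [0, 1, 0]
  [0, 0, 1]
  [0, 0, 0]
(up to reordering of blocks).

Per-block formulas:
  For a 3×3 Jordan block J_3(0): exp(t · J_3(0)) = e^(0t)·(I + t·N + (t^2/2)·N^2), where N is the 3×3 nilpotent shift.

After assembling e^{tJ} and conjugating by P, we get:

e^{tB} =
  [-3*t^2 - 3*t + 1, -9*t^2/2 - 6*t, 9*t^2/2 + 3*t]
  [t^2 + 3*t, 3*t^2/2 + 5*t + 1, -3*t^2/2 - 4*t]
  [-t^2 + t, -3*t^2/2 + t, 3*t^2/2 - 2*t + 1]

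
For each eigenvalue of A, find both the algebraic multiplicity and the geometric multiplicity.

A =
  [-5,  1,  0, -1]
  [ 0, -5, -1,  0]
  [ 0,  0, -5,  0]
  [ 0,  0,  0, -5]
λ = -5: alg = 4, geom = 2

Step 1 — factor the characteristic polynomial to read off the algebraic multiplicities:
  χ_A(x) = (x + 5)^4

Step 2 — compute geometric multiplicities via the rank-nullity identity g(λ) = n − rank(A − λI):
  rank(A − (-5)·I) = 2, so dim ker(A − (-5)·I) = n − 2 = 2

Summary:
  λ = -5: algebraic multiplicity = 4, geometric multiplicity = 2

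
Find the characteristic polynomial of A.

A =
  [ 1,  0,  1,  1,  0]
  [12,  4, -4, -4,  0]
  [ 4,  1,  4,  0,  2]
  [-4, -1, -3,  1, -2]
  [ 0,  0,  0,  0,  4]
x^5 - 14*x^4 + 73*x^3 - 172*x^2 + 176*x - 64

Expanding det(x·I − A) (e.g. by cofactor expansion or by noting that A is similar to its Jordan form J, which has the same characteristic polynomial as A) gives
  χ_A(x) = x^5 - 14*x^4 + 73*x^3 - 172*x^2 + 176*x - 64
which factors as (x - 4)^3*(x - 1)^2. The eigenvalues (with algebraic multiplicities) are λ = 1 with multiplicity 2, λ = 4 with multiplicity 3.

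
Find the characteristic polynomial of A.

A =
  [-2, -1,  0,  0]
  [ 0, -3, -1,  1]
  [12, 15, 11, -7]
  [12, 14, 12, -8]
x^4 + 2*x^3 - 12*x^2 - 40*x - 32

Expanding det(x·I − A) (e.g. by cofactor expansion or by noting that A is similar to its Jordan form J, which has the same characteristic polynomial as A) gives
  χ_A(x) = x^4 + 2*x^3 - 12*x^2 - 40*x - 32
which factors as (x - 4)*(x + 2)^3. The eigenvalues (with algebraic multiplicities) are λ = -2 with multiplicity 3, λ = 4 with multiplicity 1.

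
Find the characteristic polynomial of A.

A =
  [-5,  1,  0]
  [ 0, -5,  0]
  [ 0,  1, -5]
x^3 + 15*x^2 + 75*x + 125

Expanding det(x·I − A) (e.g. by cofactor expansion or by noting that A is similar to its Jordan form J, which has the same characteristic polynomial as A) gives
  χ_A(x) = x^3 + 15*x^2 + 75*x + 125
which factors as (x + 5)^3. The eigenvalues (with algebraic multiplicities) are λ = -5 with multiplicity 3.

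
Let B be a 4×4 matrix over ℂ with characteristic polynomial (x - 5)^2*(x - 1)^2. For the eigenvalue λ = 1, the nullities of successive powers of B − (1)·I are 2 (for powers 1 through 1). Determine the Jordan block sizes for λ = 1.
Block sizes for λ = 1: [1, 1]

From the dimensions of kernels of powers, the number of Jordan blocks of size at least j is d_j − d_{j−1} where d_j = dim ker(N^j) (with d_0 = 0). Computing the differences gives [2].
The number of blocks of size exactly k is (#blocks of size ≥ k) − (#blocks of size ≥ k + 1), so the partition is: 2 block(s) of size 1.
In nonincreasing order the block sizes are [1, 1].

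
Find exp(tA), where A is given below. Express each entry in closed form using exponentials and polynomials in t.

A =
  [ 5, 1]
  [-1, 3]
e^{tA} =
  [t*exp(4*t) + exp(4*t), t*exp(4*t)]
  [-t*exp(4*t), -t*exp(4*t) + exp(4*t)]

Strategy: write A = P · J · P⁻¹ where J is a Jordan canonical form, so e^{tA} = P · e^{tJ} · P⁻¹, and e^{tJ} can be computed block-by-block.

A has Jordan form
J =
  [4, 1]
  [0, 4]
(up to reordering of blocks).

Per-block formulas:
  For a 2×2 Jordan block J_2(4): exp(t · J_2(4)) = e^(4t)·(I + t·N), where N is the 2×2 nilpotent shift.

After assembling e^{tJ} and conjugating by P, we get:

e^{tA} =
  [t*exp(4*t) + exp(4*t), t*exp(4*t)]
  [-t*exp(4*t), -t*exp(4*t) + exp(4*t)]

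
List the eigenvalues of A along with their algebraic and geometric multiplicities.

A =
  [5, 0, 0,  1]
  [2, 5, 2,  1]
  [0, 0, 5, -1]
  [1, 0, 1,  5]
λ = 5: alg = 4, geom = 2

Step 1 — factor the characteristic polynomial to read off the algebraic multiplicities:
  χ_A(x) = (x - 5)^4

Step 2 — compute geometric multiplicities via the rank-nullity identity g(λ) = n − rank(A − λI):
  rank(A − (5)·I) = 2, so dim ker(A − (5)·I) = n − 2 = 2

Summary:
  λ = 5: algebraic multiplicity = 4, geometric multiplicity = 2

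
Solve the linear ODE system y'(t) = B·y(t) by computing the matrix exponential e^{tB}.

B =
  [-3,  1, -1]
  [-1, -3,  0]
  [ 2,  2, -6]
e^{tB} =
  [-t^2*exp(-4*t) + t*exp(-4*t) + exp(-4*t), t*exp(-4*t), t^2*exp(-4*t)/2 - t*exp(-4*t)]
  [-t^2*exp(-4*t) - t*exp(-4*t), t*exp(-4*t) + exp(-4*t), t^2*exp(-4*t)/2]
  [-2*t^2*exp(-4*t) + 2*t*exp(-4*t), 2*t*exp(-4*t), t^2*exp(-4*t) - 2*t*exp(-4*t) + exp(-4*t)]

Strategy: write B = P · J · P⁻¹ where J is a Jordan canonical form, so e^{tB} = P · e^{tJ} · P⁻¹, and e^{tJ} can be computed block-by-block.

B has Jordan form
J =
  [-4,  1,  0]
  [ 0, -4,  1]
  [ 0,  0, -4]
(up to reordering of blocks).

Per-block formulas:
  For a 3×3 Jordan block J_3(-4): exp(t · J_3(-4)) = e^(-4t)·(I + t·N + (t^2/2)·N^2), where N is the 3×3 nilpotent shift.

After assembling e^{tJ} and conjugating by P, we get:

e^{tB} =
  [-t^2*exp(-4*t) + t*exp(-4*t) + exp(-4*t), t*exp(-4*t), t^2*exp(-4*t)/2 - t*exp(-4*t)]
  [-t^2*exp(-4*t) - t*exp(-4*t), t*exp(-4*t) + exp(-4*t), t^2*exp(-4*t)/2]
  [-2*t^2*exp(-4*t) + 2*t*exp(-4*t), 2*t*exp(-4*t), t^2*exp(-4*t) - 2*t*exp(-4*t) + exp(-4*t)]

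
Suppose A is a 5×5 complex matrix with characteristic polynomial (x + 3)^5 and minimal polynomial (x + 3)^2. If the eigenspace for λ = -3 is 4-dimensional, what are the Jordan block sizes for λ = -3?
Block sizes for λ = -3: [2, 1, 1, 1]

Step 1 — from the characteristic polynomial, algebraic multiplicity of λ = -3 is 5. From dim ker(A − (-3)·I) = 4, there are exactly 4 Jordan blocks for λ = -3.
Step 2 — from the minimal polynomial, the factor (x + 3)^2 tells us the largest block for λ = -3 has size 2.
Step 3 — with total size 5, 4 blocks, and largest block 2, the block sizes (in nonincreasing order) are [2, 1, 1, 1].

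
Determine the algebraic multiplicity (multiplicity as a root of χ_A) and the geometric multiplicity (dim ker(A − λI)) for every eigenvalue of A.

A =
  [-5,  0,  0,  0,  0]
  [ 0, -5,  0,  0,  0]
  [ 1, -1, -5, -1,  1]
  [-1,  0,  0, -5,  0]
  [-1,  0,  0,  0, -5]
λ = -5: alg = 5, geom = 3

Step 1 — factor the characteristic polynomial to read off the algebraic multiplicities:
  χ_A(x) = (x + 5)^5

Step 2 — compute geometric multiplicities via the rank-nullity identity g(λ) = n − rank(A − λI):
  rank(A − (-5)·I) = 2, so dim ker(A − (-5)·I) = n − 2 = 3

Summary:
  λ = -5: algebraic multiplicity = 5, geometric multiplicity = 3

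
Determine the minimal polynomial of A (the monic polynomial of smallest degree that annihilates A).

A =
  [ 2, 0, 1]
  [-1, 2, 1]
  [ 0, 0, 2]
x^3 - 6*x^2 + 12*x - 8

The characteristic polynomial is χ_A(x) = (x - 2)^3, so the eigenvalues are known. The minimal polynomial is
  m_A(x) = Π_λ (x − λ)^{k_λ}
where k_λ is the size of the *largest* Jordan block for λ (equivalently, the smallest k with (A − λI)^k v = 0 for every generalised eigenvector v of λ).

  λ = 2: largest Jordan block has size 3, contributing (x − 2)^3

So m_A(x) = (x - 2)^3 = x^3 - 6*x^2 + 12*x - 8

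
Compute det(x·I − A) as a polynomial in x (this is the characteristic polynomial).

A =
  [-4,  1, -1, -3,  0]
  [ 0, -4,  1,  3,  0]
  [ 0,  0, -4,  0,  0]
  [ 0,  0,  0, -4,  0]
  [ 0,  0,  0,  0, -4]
x^5 + 20*x^4 + 160*x^3 + 640*x^2 + 1280*x + 1024

Expanding det(x·I − A) (e.g. by cofactor expansion or by noting that A is similar to its Jordan form J, which has the same characteristic polynomial as A) gives
  χ_A(x) = x^5 + 20*x^4 + 160*x^3 + 640*x^2 + 1280*x + 1024
which factors as (x + 4)^5. The eigenvalues (with algebraic multiplicities) are λ = -4 with multiplicity 5.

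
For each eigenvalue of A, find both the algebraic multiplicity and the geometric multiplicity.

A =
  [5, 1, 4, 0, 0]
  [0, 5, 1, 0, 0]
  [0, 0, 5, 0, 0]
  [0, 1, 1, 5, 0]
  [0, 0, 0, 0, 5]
λ = 5: alg = 5, geom = 3

Step 1 — factor the characteristic polynomial to read off the algebraic multiplicities:
  χ_A(x) = (x - 5)^5

Step 2 — compute geometric multiplicities via the rank-nullity identity g(λ) = n − rank(A − λI):
  rank(A − (5)·I) = 2, so dim ker(A − (5)·I) = n − 2 = 3

Summary:
  λ = 5: algebraic multiplicity = 5, geometric multiplicity = 3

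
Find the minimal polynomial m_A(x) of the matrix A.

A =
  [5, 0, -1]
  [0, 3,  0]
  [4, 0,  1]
x^2 - 6*x + 9

The characteristic polynomial is χ_A(x) = (x - 3)^3, so the eigenvalues are known. The minimal polynomial is
  m_A(x) = Π_λ (x − λ)^{k_λ}
where k_λ is the size of the *largest* Jordan block for λ (equivalently, the smallest k with (A − λI)^k v = 0 for every generalised eigenvector v of λ).

  λ = 3: largest Jordan block has size 2, contributing (x − 3)^2

So m_A(x) = (x - 3)^2 = x^2 - 6*x + 9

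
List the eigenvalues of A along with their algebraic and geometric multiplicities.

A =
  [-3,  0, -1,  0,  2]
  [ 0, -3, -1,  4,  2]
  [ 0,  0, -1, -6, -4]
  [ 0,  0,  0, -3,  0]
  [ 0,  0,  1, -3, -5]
λ = -3: alg = 5, geom = 3

Step 1 — factor the characteristic polynomial to read off the algebraic multiplicities:
  χ_A(x) = (x + 3)^5

Step 2 — compute geometric multiplicities via the rank-nullity identity g(λ) = n − rank(A − λI):
  rank(A − (-3)·I) = 2, so dim ker(A − (-3)·I) = n − 2 = 3

Summary:
  λ = -3: algebraic multiplicity = 5, geometric multiplicity = 3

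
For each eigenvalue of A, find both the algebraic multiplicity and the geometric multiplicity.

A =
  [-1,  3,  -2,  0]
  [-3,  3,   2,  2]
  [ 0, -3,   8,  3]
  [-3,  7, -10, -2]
λ = 2: alg = 4, geom = 2

Step 1 — factor the characteristic polynomial to read off the algebraic multiplicities:
  χ_A(x) = (x - 2)^4

Step 2 — compute geometric multiplicities via the rank-nullity identity g(λ) = n − rank(A − λI):
  rank(A − (2)·I) = 2, so dim ker(A − (2)·I) = n − 2 = 2

Summary:
  λ = 2: algebraic multiplicity = 4, geometric multiplicity = 2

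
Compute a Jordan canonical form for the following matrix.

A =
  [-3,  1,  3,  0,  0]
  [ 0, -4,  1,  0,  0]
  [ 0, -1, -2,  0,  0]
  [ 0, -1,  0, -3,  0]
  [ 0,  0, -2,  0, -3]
J_3(-3) ⊕ J_1(-3) ⊕ J_1(-3)

The characteristic polynomial is
  det(x·I − A) = x^5 + 15*x^4 + 90*x^3 + 270*x^2 + 405*x + 243 = (x + 3)^5

Eigenvalues and multiplicities (the geometric multiplicity of λ is n − rank(A − λI), which equals the number of Jordan blocks for λ):
  λ = -3: algebraic multiplicity = 5, geometric multiplicity = 3

Determining the block sizes for each eigenvalue:
  λ = -3: with am = 5 and gm = 3, the partition is not yet determined (e.g. several partitions of 5 into 3 parts exist). Let N = A − (-3)·I. Computing rank(N^1) = 2, rank(N^2) = 1, rank(N^3) = 0; the number of blocks of size ≥ j is rank(N^{j−1}) − rank(N^j), giving [3, 1, 1]. So we have 1 block(s) of size 3, 2 block(s) of size 1 → block sizes [3, 1, 1]

Assembling the blocks gives a Jordan form
J =
  [-3,  1,  0,  0,  0]
  [ 0, -3,  1,  0,  0]
  [ 0,  0, -3,  0,  0]
  [ 0,  0,  0, -3,  0]
  [ 0,  0,  0,  0, -3]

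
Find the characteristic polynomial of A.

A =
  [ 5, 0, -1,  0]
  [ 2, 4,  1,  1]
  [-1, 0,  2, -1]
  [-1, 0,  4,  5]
x^4 - 16*x^3 + 96*x^2 - 256*x + 256

Expanding det(x·I − A) (e.g. by cofactor expansion or by noting that A is similar to its Jordan form J, which has the same characteristic polynomial as A) gives
  χ_A(x) = x^4 - 16*x^3 + 96*x^2 - 256*x + 256
which factors as (x - 4)^4. The eigenvalues (with algebraic multiplicities) are λ = 4 with multiplicity 4.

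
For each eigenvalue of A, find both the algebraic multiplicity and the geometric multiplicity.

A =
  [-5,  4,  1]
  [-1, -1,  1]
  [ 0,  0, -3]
λ = -3: alg = 3, geom = 1

Step 1 — factor the characteristic polynomial to read off the algebraic multiplicities:
  χ_A(x) = (x + 3)^3

Step 2 — compute geometric multiplicities via the rank-nullity identity g(λ) = n − rank(A − λI):
  rank(A − (-3)·I) = 2, so dim ker(A − (-3)·I) = n − 2 = 1

Summary:
  λ = -3: algebraic multiplicity = 3, geometric multiplicity = 1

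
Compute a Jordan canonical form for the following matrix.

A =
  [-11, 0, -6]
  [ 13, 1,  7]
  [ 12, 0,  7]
J_1(-5) ⊕ J_2(1)

The characteristic polynomial is
  det(x·I − A) = x^3 + 3*x^2 - 9*x + 5 = (x - 1)^2*(x + 5)

Eigenvalues and multiplicities (the geometric multiplicity of λ is n − rank(A − λI), which equals the number of Jordan blocks for λ):
  λ = -5: algebraic multiplicity = 1, geometric multiplicity = 1
  λ = 1: algebraic multiplicity = 2, geometric multiplicity = 1

Determining the block sizes for each eigenvalue:
  λ = -5: one block (gm = 1), so the single block has size am = 1 → block sizes [1]
  λ = 1: one block (gm = 1), so the single block has size am = 2 → block sizes [2]

Assembling the blocks gives a Jordan form
J =
  [-5, 0, 0]
  [ 0, 1, 1]
  [ 0, 0, 1]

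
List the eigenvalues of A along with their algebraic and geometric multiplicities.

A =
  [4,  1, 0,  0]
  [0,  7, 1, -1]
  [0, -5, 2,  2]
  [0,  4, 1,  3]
λ = 4: alg = 4, geom = 2

Step 1 — factor the characteristic polynomial to read off the algebraic multiplicities:
  χ_A(x) = (x - 4)^4

Step 2 — compute geometric multiplicities via the rank-nullity identity g(λ) = n − rank(A − λI):
  rank(A − (4)·I) = 2, so dim ker(A − (4)·I) = n − 2 = 2

Summary:
  λ = 4: algebraic multiplicity = 4, geometric multiplicity = 2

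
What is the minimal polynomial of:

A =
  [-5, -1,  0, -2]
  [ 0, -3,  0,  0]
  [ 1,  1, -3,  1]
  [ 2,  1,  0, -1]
x^2 + 6*x + 9

The characteristic polynomial is χ_A(x) = (x + 3)^4, so the eigenvalues are known. The minimal polynomial is
  m_A(x) = Π_λ (x − λ)^{k_λ}
where k_λ is the size of the *largest* Jordan block for λ (equivalently, the smallest k with (A − λI)^k v = 0 for every generalised eigenvector v of λ).

  λ = -3: largest Jordan block has size 2, contributing (x + 3)^2

So m_A(x) = (x + 3)^2 = x^2 + 6*x + 9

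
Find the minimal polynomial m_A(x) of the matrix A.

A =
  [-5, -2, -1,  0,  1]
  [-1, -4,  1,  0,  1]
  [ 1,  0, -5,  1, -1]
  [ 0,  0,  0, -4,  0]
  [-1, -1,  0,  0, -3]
x^4 + 17*x^3 + 108*x^2 + 304*x + 320

The characteristic polynomial is χ_A(x) = (x + 4)^4*(x + 5), so the eigenvalues are known. The minimal polynomial is
  m_A(x) = Π_λ (x − λ)^{k_λ}
where k_λ is the size of the *largest* Jordan block for λ (equivalently, the smallest k with (A − λI)^k v = 0 for every generalised eigenvector v of λ).

  λ = -5: largest Jordan block has size 1, contributing (x + 5)
  λ = -4: largest Jordan block has size 3, contributing (x + 4)^3

So m_A(x) = (x + 4)^3*(x + 5) = x^4 + 17*x^3 + 108*x^2 + 304*x + 320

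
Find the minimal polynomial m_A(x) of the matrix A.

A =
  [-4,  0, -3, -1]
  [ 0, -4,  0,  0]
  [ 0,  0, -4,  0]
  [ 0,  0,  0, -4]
x^2 + 8*x + 16

The characteristic polynomial is χ_A(x) = (x + 4)^4, so the eigenvalues are known. The minimal polynomial is
  m_A(x) = Π_λ (x − λ)^{k_λ}
where k_λ is the size of the *largest* Jordan block for λ (equivalently, the smallest k with (A − λI)^k v = 0 for every generalised eigenvector v of λ).

  λ = -4: largest Jordan block has size 2, contributing (x + 4)^2

So m_A(x) = (x + 4)^2 = x^2 + 8*x + 16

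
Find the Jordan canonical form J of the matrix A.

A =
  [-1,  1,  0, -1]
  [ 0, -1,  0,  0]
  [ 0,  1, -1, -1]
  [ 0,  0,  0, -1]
J_2(-1) ⊕ J_1(-1) ⊕ J_1(-1)

The characteristic polynomial is
  det(x·I − A) = x^4 + 4*x^3 + 6*x^2 + 4*x + 1 = (x + 1)^4

Eigenvalues and multiplicities (the geometric multiplicity of λ is n − rank(A − λI), which equals the number of Jordan blocks for λ):
  λ = -1: algebraic multiplicity = 4, geometric multiplicity = 3

Determining the block sizes for each eigenvalue:
  λ = -1: 3 blocks summing to 4 forces exactly one block of size 2 and the rest size 1 → block sizes [2, 1, 1]

Assembling the blocks gives a Jordan form
J =
  [-1,  1,  0,  0]
  [ 0, -1,  0,  0]
  [ 0,  0, -1,  0]
  [ 0,  0,  0, -1]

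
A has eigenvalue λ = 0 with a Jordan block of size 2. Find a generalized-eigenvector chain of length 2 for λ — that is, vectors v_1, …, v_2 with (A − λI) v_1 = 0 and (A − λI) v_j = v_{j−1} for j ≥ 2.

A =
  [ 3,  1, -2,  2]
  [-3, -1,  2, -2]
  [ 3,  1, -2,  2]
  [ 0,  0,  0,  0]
A Jordan chain for λ = 0 of length 2:
v_1 = (3, -3, 3, 0)ᵀ
v_2 = (1, 0, 0, 0)ᵀ

Let N = A − (0)·I. We want v_2 with N^2 v_2 = 0 but N^1 v_2 ≠ 0; then v_{j-1} := N · v_j for j = 2, …, 2.

Pick v_2 = (1, 0, 0, 0)ᵀ.
Then v_1 = N · v_2 = (3, -3, 3, 0)ᵀ.

Sanity check: (A − (0)·I) v_1 = (0, 0, 0, 0)ᵀ = 0. ✓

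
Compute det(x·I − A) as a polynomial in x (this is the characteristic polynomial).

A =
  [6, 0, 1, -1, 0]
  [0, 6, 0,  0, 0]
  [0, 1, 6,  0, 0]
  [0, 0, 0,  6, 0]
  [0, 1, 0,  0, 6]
x^5 - 30*x^4 + 360*x^3 - 2160*x^2 + 6480*x - 7776

Expanding det(x·I − A) (e.g. by cofactor expansion or by noting that A is similar to its Jordan form J, which has the same characteristic polynomial as A) gives
  χ_A(x) = x^5 - 30*x^4 + 360*x^3 - 2160*x^2 + 6480*x - 7776
which factors as (x - 6)^5. The eigenvalues (with algebraic multiplicities) are λ = 6 with multiplicity 5.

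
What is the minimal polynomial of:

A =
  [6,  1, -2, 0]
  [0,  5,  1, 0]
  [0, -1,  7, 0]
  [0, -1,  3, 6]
x^3 - 18*x^2 + 108*x - 216

The characteristic polynomial is χ_A(x) = (x - 6)^4, so the eigenvalues are known. The minimal polynomial is
  m_A(x) = Π_λ (x − λ)^{k_λ}
where k_λ is the size of the *largest* Jordan block for λ (equivalently, the smallest k with (A − λI)^k v = 0 for every generalised eigenvector v of λ).

  λ = 6: largest Jordan block has size 3, contributing (x − 6)^3

So m_A(x) = (x - 6)^3 = x^3 - 18*x^2 + 108*x - 216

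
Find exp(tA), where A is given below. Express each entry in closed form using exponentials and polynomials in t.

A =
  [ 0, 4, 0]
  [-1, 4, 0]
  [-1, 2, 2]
e^{tA} =
  [-2*t*exp(2*t) + exp(2*t), 4*t*exp(2*t), 0]
  [-t*exp(2*t), 2*t*exp(2*t) + exp(2*t), 0]
  [-t*exp(2*t), 2*t*exp(2*t), exp(2*t)]

Strategy: write A = P · J · P⁻¹ where J is a Jordan canonical form, so e^{tA} = P · e^{tJ} · P⁻¹, and e^{tJ} can be computed block-by-block.

A has Jordan form
J =
  [2, 1, 0]
  [0, 2, 0]
  [0, 0, 2]
(up to reordering of blocks).

Per-block formulas:
  For a 1×1 block at λ = 2: exp(t · [2]) = [e^(2t)].
  For a 2×2 Jordan block J_2(2): exp(t · J_2(2)) = e^(2t)·(I + t·N), where N is the 2×2 nilpotent shift.

After assembling e^{tJ} and conjugating by P, we get:

e^{tA} =
  [-2*t*exp(2*t) + exp(2*t), 4*t*exp(2*t), 0]
  [-t*exp(2*t), 2*t*exp(2*t) + exp(2*t), 0]
  [-t*exp(2*t), 2*t*exp(2*t), exp(2*t)]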